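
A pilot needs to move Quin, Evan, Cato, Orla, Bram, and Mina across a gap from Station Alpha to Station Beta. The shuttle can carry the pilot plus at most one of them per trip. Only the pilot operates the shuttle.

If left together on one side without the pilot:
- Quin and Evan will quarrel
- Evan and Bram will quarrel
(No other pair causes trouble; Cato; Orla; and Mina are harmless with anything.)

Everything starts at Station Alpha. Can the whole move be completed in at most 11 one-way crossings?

No

Counting alone: the pilot can take at most 1 across per trip to Station Beta, so moving all 6 needs at least 6 loaded trips out, with a return between consecutive ones — at least 11 crossings.
The safety rule pushes this higher. Following every safe sequence of crossings, the most of the 6 that can be at Station Beta as the shuttle arrives there on crossing 11 is 5 — never all 6.
So the move cannot be finished within 11 crossings. (The shortest complete plan takes 13:)
1. Pilot goes to Station Beta with Evan.  [Station Alpha: Bram, Cato, Mina, Orla, Quin | Station Beta: Evan]
2. Pilot goes back to Station Alpha alone.  [Station Alpha: Bram, Cato, Mina, Orla, Quin | Station Beta: Evan]
3. Pilot goes to Station Beta with Quin.  [Station Alpha: Bram, Cato, Mina, Orla | Station Beta: Evan, Quin]
4. Pilot goes back to Station Alpha with Evan.  [Station Alpha: Bram, Cato, Evan, Mina, Orla | Station Beta: Quin]
5. Pilot goes to Station Beta with Bram.  [Station Alpha: Cato, Evan, Mina, Orla | Station Beta: Bram, Quin]
6. Pilot goes back to Station Alpha alone.  [Station Alpha: Cato, Evan, Mina, Orla | Station Beta: Bram, Quin]
7. Pilot goes to Station Beta with Cato.  [Station Alpha: Evan, Mina, Orla | Station Beta: Bram, Cato, Quin]
8. Pilot goes back to Station Alpha alone.  [Station Alpha: Evan, Mina, Orla | Station Beta: Bram, Cato, Quin]
9. Pilot goes to Station Beta with Orla.  [Station Alpha: Evan, Mina | Station Beta: Bram, Cato, Orla, Quin]
10. Pilot goes back to Station Alpha alone.  [Station Alpha: Evan, Mina | Station Beta: Bram, Cato, Orla, Quin]
11. Pilot goes to Station Beta with Mina.  [Station Alpha: Evan | Station Beta: Bram, Cato, Mina, Orla, Quin]
12. Pilot goes back to Station Alpha alone.  [Station Alpha: Evan | Station Beta: Bram, Cato, Mina, Orla, Quin]
13. Pilot goes to Station Beta with Evan.  [Station Alpha: — | Station Beta: Bram, Cato, Evan, Mina, Orla, Quin]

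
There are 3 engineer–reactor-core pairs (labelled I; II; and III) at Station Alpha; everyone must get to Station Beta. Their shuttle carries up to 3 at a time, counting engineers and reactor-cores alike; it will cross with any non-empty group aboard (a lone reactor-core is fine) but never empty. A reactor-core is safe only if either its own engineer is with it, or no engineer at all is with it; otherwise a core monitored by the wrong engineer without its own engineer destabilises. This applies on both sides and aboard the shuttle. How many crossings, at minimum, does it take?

5

Counting alone: each trip to Station Beta takes at most 3 across and each return brings at least 1 back, so after t trips out (and t−1 returns) at most 3t − (t−1) of the 6 are across; that first reaches 6 at t = 3, so at least 5 crossings are needed.
The plan below uses exactly 5 crossings, so it is optimal:
1. engineer I and reactor-core I cross → Station Beta.
2. engineer I crosses ← Station Alpha.
3. engineer I, engineer II, and engineer III cross → Station Beta.
4. reactor-core I crosses ← Station Alpha.
5. reactor-core I, reactor-core II, and reactor-core III cross → Station Beta.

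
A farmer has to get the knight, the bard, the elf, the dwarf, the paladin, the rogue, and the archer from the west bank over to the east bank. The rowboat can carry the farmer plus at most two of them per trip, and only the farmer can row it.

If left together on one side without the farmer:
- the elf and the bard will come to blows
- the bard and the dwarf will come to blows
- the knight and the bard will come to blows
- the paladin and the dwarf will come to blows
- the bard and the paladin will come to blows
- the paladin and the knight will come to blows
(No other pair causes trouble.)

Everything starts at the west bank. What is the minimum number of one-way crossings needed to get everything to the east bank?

11

Counting alone: the farmer can take at most 2 across per trip to the east bank, so moving all 7 needs at least 4 loaded trips out, with a return between consecutive ones — at least 7 crossings.
The safety rule pushes this higher. Following every safe sequence of crossings, the most of the 7 that can be at the east bank as the rowboat arrives there on crossings 7, 9 is 5, 6 respectively — never all 7.
So no plan with fewer than 11 crossings exists, and this one achieves 11:
1. Farmer goes to the east bank with the bard and the paladin.  [the west bank: the archer, the dwarf, the elf, the knight, the rogue | the east bank: the bard, the paladin]
2. Farmer goes back to the west bank with the bard.  [the west bank: the archer, the bard, the dwarf, the elf, the knight, the rogue | the east bank: the paladin]
3. Farmer goes to the east bank with the bard and the elf.  [the west bank: the archer, the dwarf, the knight, the rogue | the east bank: the bard, the elf, the paladin]
4. Farmer goes back to the west bank with the bard.  [the west bank: the archer, the bard, the dwarf, the knight, the rogue | the east bank: the elf, the paladin]
5. Farmer goes to the east bank with the dwarf and the knight.  [the west bank: the archer, the bard, the rogue | the east bank: the dwarf, the elf, the knight, the paladin]
6. Farmer goes back to the west bank with the paladin.  [the west bank: the archer, the bard, the paladin, the rogue | the east bank: the dwarf, the elf, the knight]
7. Farmer goes to the east bank with the bard and the rogue.  [the west bank: the archer, the paladin | the east bank: the bard, the dwarf, the elf, the knight, the rogue]
8. Farmer goes back to the west bank with the bard.  [the west bank: the archer, the bard, the paladin | the east bank: the dwarf, the elf, the knight, the rogue]
9. Farmer goes to the east bank with the archer and the bard.  [the west bank: the paladin | the east bank: the archer, the bard, the dwarf, the elf, the knight, the rogue]
10. Farmer goes back to the west bank with the bard.  [the west bank: the bard, the paladin | the east bank: the archer, the dwarf, the elf, the knight, the rogue]
11. Farmer goes to the east bank with the bard and the paladin.  [the west bank: — | the east bank: the archer, the bard, the dwarf, the elf, the knight, the paladin, the rogue]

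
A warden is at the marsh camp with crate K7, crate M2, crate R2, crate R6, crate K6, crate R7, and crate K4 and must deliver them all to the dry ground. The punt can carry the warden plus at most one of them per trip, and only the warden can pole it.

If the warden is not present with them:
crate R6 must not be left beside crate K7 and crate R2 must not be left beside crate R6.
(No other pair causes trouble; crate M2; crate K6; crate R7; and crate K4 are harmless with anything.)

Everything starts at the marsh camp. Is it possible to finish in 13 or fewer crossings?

Counting alone: the warden can take at most 1 across per trip to the dry ground, so moving all 7 needs at least 7 loaded trips out, with a return between consecutive ones — at least 13 crossings.
The safety rule pushes this higher. Following every safe sequence of crossings, the most of the 7 that can be at the dry ground as the punt arrives there on crossing 13 is 6 — never all 7.
So the move cannot be finished within 13 crossings. (The shortest complete plan takes 15:)
1. Warden goes to the dry ground with crate R6.  [the marsh camp: crate K4, crate K6, crate K7, crate M2, crate R2, crate R7 | the dry ground: crate R6]
2. Warden goes back to the marsh camp alone.  [the marsh camp: crate K4, crate K6, crate K7, crate M2, crate R2, crate R7 | the dry ground: crate R6]
3. Warden goes to the dry ground with crate K7.  [the marsh camp: crate K4, crate K6, crate M2, crate R2, crate R7 | the dry ground: crate K7, crate R6]
4. Warden goes back to the marsh camp with crate R6.  [the marsh camp: crate K4, crate K6, crate M2, crate R2, crate R6, crate R7 | the dry ground: crate K7]
5. Warden goes to the dry ground with crate R2.  [the marsh camp: crate K4, crate K6, crate M2, crate R6, crate R7 | the dry ground: crate K7, crate R2]
6. Warden goes back to the marsh camp alone.  [the marsh camp: crate K4, crate K6, crate M2, crate R6, crate R7 | the dry ground: crate K7, crate R2]
7. Warden goes to the dry ground with crate M2.  [the marsh camp: crate K4, crate K6, crate R6, crate R7 | the dry ground: crate K7, crate M2, crate R2]
8. Warden goes back to the marsh camp alone.  [the marsh camp: crate K4, crate K6, crate R6, crate R7 | the dry ground: crate K7, crate M2, crate R2]
9. Warden goes to the dry ground with crate K6.  [the marsh camp: crate K4, crate R6, crate R7 | the dry ground: crate K6, crate K7, crate M2, crate R2]
10. Warden goes back to the marsh camp alone.  [the marsh camp: crate K4, crate R6, crate R7 | the dry ground: crate K6, crate K7, crate M2, crate R2]
11. Warden goes to the dry ground with crate R7.  [the marsh camp: crate K4, crate R6 | the dry ground: crate K6, crate K7, crate M2, crate R2, crate R7]
12. Warden goes back to the marsh camp alone.  [the marsh camp: crate K4, crate R6 | the dry ground: crate K6, crate K7, crate M2, crate R2, crate R7]
13. Warden goes to the dry ground with crate K4.  [the marsh camp: crate R6 | the dry ground: crate K4, crate K6, crate K7, crate M2, crate R2, crate R7]
14. Warden goes back to the marsh camp alone.  [the marsh camp: crate R6 | the dry ground: crate K4, crate K6, crate K7, crate M2, crate R2, crate R7]
15. Warden goes to the dry ground with crate R6.  [the marsh camp: — | the dry ground: crate K4, crate K6, crate K7, crate M2, crate R2, crate R6, crate R7]

No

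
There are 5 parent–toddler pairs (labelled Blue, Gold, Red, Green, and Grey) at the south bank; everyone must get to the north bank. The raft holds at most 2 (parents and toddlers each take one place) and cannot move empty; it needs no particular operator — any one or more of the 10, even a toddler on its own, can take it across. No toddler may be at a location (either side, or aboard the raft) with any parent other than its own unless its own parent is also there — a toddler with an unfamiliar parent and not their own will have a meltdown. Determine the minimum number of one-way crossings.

impossible

Following every safe sequence of crossings from the start, the most of the 10 that can be at the north bank as the raft arrives there on crossings 1, 3, 5, 7 is 2, 3, 4, 5 respectively; the best ever achieved is 5 of 10.
From crossing 9 on, no configuration arises that was not already reachable earlier: only 82 distinct safe configurations (who is on which side, and where the raft is) can ever be reached, none of them has everyone across, and every continuation just revisits them. So no valid plan exists.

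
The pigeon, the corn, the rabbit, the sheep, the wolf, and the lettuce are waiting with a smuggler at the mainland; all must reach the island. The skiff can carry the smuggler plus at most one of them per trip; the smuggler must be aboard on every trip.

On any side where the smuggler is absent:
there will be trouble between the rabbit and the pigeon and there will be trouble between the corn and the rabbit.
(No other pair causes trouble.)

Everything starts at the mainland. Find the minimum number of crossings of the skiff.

Counting alone: the smuggler can take at most 1 across per trip to the island, so moving all 6 needs at least 6 loaded trips out, with a return between consecutive ones — at least 11 crossings.
The safety rule pushes this higher. Following every safe sequence of crossings, the most of the 6 that can be at the island as the skiff arrives there on crossing 11 is 5 — never all 6.
So no plan with fewer than 13 crossings exists, and this one achieves 13:
1. Smuggler goes to the island with the rabbit.  [the mainland: the corn, the lettuce, the pigeon, the sheep, the wolf | the island: the rabbit]
2. Smuggler goes back to the mainland alone.  [the mainland: the corn, the lettuce, the pigeon, the sheep, the wolf | the island: the rabbit]
3. Smuggler goes to the island with the pigeon.  [the mainland: the corn, the lettuce, the sheep, the wolf | the island: the pigeon, the rabbit]
4. Smuggler goes back to the mainland with the rabbit.  [the mainland: the corn, the lettuce, the rabbit, the sheep, the wolf | the island: the pigeon]
5. Smuggler goes to the island with the corn.  [the mainland: the lettuce, the rabbit, the sheep, the wolf | the island: the corn, the pigeon]
6. Smuggler goes back to the mainland alone.  [the mainland: the lettuce, the rabbit, the sheep, the wolf | the island: the corn, the pigeon]
7. Smuggler goes to the island with the sheep.  [the mainland: the lettuce, the rabbit, the wolf | the island: the corn, the pigeon, the sheep]
8. Smuggler goes back to the mainland alone.  [the mainland: the lettuce, the rabbit, the wolf | the island: the corn, the pigeon, the sheep]
9. Smuggler goes to the island with the wolf.  [the mainland: the lettuce, the rabbit | the island: the corn, the pigeon, the sheep, the wolf]
10. Smuggler goes back to the mainland alone.  [the mainland: the lettuce, the rabbit | the island: the corn, the pigeon, the sheep, the wolf]
11. Smuggler goes to the island with the lettuce.  [the mainland: the rabbit | the island: the corn, the lettuce, the pigeon, the sheep, the wolf]
12. Smuggler goes back to the mainland alone.  [the mainland: the rabbit | the island: the corn, the lettuce, the pigeon, the sheep, the wolf]
13. Smuggler goes to the island with the rabbit.  [the mainland: — | the island: the corn, the lettuce, the pigeon, the rabbit, the sheep, the wolf]

13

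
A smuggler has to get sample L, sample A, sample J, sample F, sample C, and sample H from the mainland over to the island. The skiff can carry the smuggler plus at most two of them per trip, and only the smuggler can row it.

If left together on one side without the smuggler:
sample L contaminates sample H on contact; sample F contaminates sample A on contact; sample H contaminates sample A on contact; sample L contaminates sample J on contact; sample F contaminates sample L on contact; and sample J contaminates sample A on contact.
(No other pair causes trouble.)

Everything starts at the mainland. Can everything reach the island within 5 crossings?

No

Counting alone: the smuggler can take at most 2 across per trip to the island, so moving all 6 needs at least 3 loaded trips out, with a return between consecutive ones — at least 5 crossings.
The safety rule pushes this higher. Following every safe sequence of crossings, the most of the 6 that can be at the island as the skiff arrives there on crossing 5 is 5 — never all 6.
So the move cannot be finished within 5 crossings. (The shortest complete plan takes 7:)
1. Smuggler goes to the island with sample A and sample L.
2. Smuggler goes back to the mainland alone.
3. Smuggler goes to the island with sample F and sample J.
4. Smuggler goes back to the mainland with sample A and sample L.
5. Smuggler goes to the island with sample C and sample H.
6. Smuggler goes back to the mainland alone.
7. Smuggler goes to the island with sample A and sample L.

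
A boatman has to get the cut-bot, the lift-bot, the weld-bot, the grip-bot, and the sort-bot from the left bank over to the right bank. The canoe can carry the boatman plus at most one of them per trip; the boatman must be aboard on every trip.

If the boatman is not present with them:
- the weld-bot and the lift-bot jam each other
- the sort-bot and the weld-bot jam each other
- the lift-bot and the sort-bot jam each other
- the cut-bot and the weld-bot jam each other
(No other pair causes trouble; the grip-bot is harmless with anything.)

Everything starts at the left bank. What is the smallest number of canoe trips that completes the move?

impossible

Whatever the first load, the items left behind include a forbidden pair without the boatman. No opening move is safe, so no plan exists.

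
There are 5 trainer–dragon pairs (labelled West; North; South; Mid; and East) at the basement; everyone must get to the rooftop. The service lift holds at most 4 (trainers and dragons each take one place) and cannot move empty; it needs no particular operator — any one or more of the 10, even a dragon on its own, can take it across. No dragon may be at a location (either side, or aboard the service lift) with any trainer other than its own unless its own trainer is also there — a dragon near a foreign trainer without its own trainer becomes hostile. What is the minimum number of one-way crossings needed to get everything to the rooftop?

7

Counting alone: each trip to the rooftop takes at most 4 across and each return brings at least 1 back, so after t trips out (and t−1 returns) at most 4t − (t−1) of the 10 are across; that first reaches 10 at t = 3, so at least 5 crossings are needed.
The safety rule pushes this higher. Following every safe sequence of crossings, the most of the 10 that can be at the rooftop as the service lift arrives there on crossing 5 is 9 — never all 10.
So no plan with fewer than 7 crossings exists, and this one achieves 7:
1. dragon West and trainer West cross → the rooftop.
2. trainer West crosses ← the basement.
3. dragon East, dragon Mid, dragon North, and dragon South cross → the rooftop.
4. dragon West crosses ← the basement.
5. trainer East, trainer Mid, trainer North, and trainer South cross → the rooftop.
6. dragon North and trainer North cross ← the basement.
7. dragon North, dragon West, trainer North, and trainer West cross → the rooftop.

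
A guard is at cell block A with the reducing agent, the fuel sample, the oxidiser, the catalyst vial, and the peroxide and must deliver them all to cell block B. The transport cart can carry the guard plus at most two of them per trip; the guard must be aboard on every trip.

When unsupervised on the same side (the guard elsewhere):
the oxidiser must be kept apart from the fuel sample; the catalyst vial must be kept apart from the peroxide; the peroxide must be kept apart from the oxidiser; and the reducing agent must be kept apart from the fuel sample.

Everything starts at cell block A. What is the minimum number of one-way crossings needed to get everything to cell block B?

7

Counting alone: the guard can take at most 2 across per trip to cell block B, so moving all 5 needs at least 3 loaded trips out, with a return between consecutive ones — at least 5 crossings.
The safety rule pushes this higher. Following every safe sequence of crossings, the most of the 5 that can be at cell block B as the transport cart arrives there on crossing 5 is 4 — never all 5.
So no plan with fewer than 7 crossings exists, and this one achieves 7:
1. Guard goes to cell block B with the fuel sample and the peroxide.
2. Guard goes back to cell block A alone.
3. Guard goes to cell block B with the reducing agent.
4. Guard goes back to cell block A with the fuel sample.
5. Guard goes to cell block B with the catalyst vial and the oxidiser.
6. Guard goes back to cell block A with the peroxide.
7. Guard goes to cell block B with the fuel sample and the peroxide.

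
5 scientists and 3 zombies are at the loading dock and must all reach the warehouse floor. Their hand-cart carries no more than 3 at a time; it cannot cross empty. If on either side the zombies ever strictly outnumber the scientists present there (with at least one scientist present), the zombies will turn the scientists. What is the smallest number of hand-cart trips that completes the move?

Counting alone: each trip to the warehouse floor takes at most 3 across and each return brings at least 1 back, so after t trips out (and t−1 returns) at most 3t − (t−1) of the 8 are across; that first reaches 8 at t = 4, so at least 7 crossings are needed.
The plan below uses exactly 7 crossings, so it is optimal:
1. 2 zombies → the warehouse floor.  (the loading dock: 5S 1Z; the warehouse floor: 0S 2Z)
2. 1 zombie ← the loading dock.  (the loading dock: 5S 2Z; the warehouse floor: 0S 1Z)
3. 2 scientists and 1 zombie → the warehouse floor.  (the loading dock: 3S 1Z; the warehouse floor: 2S 2Z)
4. 1 zombie ← the loading dock.  (the loading dock: 3S 2Z; the warehouse floor: 2S 1Z)
5. 1 scientist and 2 zombies → the warehouse floor.  (the loading dock: 2S 0Z; the warehouse floor: 3S 3Z)
6. 1 zombie ← the loading dock.  (the loading dock: 2S 1Z; the warehouse floor: 3S 2Z)
7. 2 scientists and 1 zombie → the warehouse floor.  (the loading dock: 0S 0Z; the warehouse floor: 5S 3Z)

7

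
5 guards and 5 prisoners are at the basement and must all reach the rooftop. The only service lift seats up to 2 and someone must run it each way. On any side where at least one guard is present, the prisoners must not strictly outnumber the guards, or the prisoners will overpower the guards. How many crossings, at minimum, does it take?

impossible

Following every safe sequence of crossings from the start, the most of the 10 that can be at the rooftop as the service lift arrives there on crossings 1, 3, 5, 7 is 2, 3, 4, 5 respectively; the best ever achieved is 5 of 10.
From crossing 9 on, no configuration arises that was not already reachable earlier: only 13 distinct safe configurations (who is on which side, and where the service lift is) can ever be reached, none of them has everyone across, and every continuation just revisits them. They are: 0 guards + 0 prisoners across (service lift back at the start); 0 guards + 1 prisoner across (service lift there); 0 guards + 1 prisoner across (service lift back at the start); 0 guards + 2 prisoners across (service lift there); 0 guards + 2 prisoners across (service lift back at the start); 0 guards + 3 prisoners across (service lift there); 0 guards + 3 prisoners across (service lift back at the start); 0 guards + 4 prisoners across (service lift there); 0 guards + 4 prisoners across (service lift back at the start); 0 guards + 5 prisoners across (service lift there); 1 guard + 1 prisoner across (service lift there); 1 guard + 1 prisoner across (service lift back at the start); 2 guards + 2 prisoners across (service lift there). So no valid plan exists.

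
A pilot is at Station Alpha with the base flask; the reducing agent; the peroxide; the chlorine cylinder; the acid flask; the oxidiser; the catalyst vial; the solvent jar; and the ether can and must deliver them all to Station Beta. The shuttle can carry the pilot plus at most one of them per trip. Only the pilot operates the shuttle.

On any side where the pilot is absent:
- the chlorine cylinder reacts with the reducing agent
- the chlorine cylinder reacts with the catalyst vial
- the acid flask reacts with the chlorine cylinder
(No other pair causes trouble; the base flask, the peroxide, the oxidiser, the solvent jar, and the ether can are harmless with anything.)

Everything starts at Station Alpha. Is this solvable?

No

Following every safe sequence of crossings from the start, the most of the 9 that can be at Station Beta as the shuttle arrives there on crossings 1, 3, 5, 7, 9, 11, 13 is 1, 2, 3, 4, 5, 6, 7 respectively; the best ever achieved is 7 of 9.
From crossing 15 on, no configuration arises that was not already reachable earlier: only 288 distinct safe configurations (who is on which side, and where the shuttle is) can ever be reached, none of them has everyone across, and every continuation just revisits them. So no valid plan exists.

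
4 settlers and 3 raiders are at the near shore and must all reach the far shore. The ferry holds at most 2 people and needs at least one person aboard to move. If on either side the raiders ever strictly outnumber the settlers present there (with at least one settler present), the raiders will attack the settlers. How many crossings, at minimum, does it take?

11

Counting alone: each trip to the far shore takes at most 2 across and each return brings at least 1 back, so after t trips out (and t−1 returns) at most 2t − (t−1) of the 7 are across; that first reaches 7 at t = 6, so at least 11 crossings are needed.
The plan below uses exactly 11 crossings, so it is optimal:
1. 2 raiders → the far shore.  (the near shore: 4S 1R; the far shore: 0S 2R)
2. 1 raider ← the near shore.  (the near shore: 4S 2R; the far shore: 0S 1R)
3. 2 raiders → the far shore.  (the near shore: 4S 0R; the far shore: 0S 3R)
4. 1 raider ← the near shore.  (the near shore: 4S 1R; the far shore: 0S 2R)
5. 2 settlers → the far shore.  (the near shore: 2S 1R; the far shore: 2S 2R)
6. 1 raider ← the near shore.  (the near shore: 2S 2R; the far shore: 2S 1R)
7. 1 settler and 1 raider → the far shore.  (the near shore: 1S 1R; the far shore: 3S 2R)
8. 1 settler ← the near shore.  (the near shore: 2S 1R; the far shore: 2S 2R)
9. 1 settler and 1 raider → the far shore.  (the near shore: 1S 0R; the far shore: 3S 3R)
10. 1 raider ← the near shore.  (the near shore: 1S 1R; the far shore: 3S 2R)
11. 1 settler and 1 raider → the far shore.  (the near shore: 0S 0R; the far shore: 4S 3R)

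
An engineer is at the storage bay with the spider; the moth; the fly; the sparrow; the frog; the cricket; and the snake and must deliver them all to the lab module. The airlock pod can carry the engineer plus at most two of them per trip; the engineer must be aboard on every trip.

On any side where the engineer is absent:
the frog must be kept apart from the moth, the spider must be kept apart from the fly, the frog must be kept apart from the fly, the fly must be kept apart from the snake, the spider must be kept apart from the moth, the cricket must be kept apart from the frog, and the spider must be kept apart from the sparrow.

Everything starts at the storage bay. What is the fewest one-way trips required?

Whatever the first load, the items left behind include a forbidden pair without the engineer. No opening move is safe, so no plan exists.

impossible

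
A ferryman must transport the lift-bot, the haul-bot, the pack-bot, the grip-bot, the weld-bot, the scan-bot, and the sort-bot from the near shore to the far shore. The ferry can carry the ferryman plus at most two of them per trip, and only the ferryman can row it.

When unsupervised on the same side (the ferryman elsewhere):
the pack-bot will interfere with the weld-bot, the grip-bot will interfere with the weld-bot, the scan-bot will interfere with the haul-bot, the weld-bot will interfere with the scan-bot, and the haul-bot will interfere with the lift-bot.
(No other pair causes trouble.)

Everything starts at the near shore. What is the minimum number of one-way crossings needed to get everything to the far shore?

9

Counting alone: the ferryman can take at most 2 across per trip to the far shore, so moving all 7 needs at least 4 loaded trips out, with a return between consecutive ones — at least 7 crossings.
The safety rule pushes this higher. Following every safe sequence of crossings, the most of the 7 that can be at the far shore as the ferry arrives there on crossing 7 is 6 — never all 7.
So no plan with fewer than 9 crossings exists, and this one achieves 9:
1. Ferryman goes to the far shore with the haul-bot and the weld-bot.  [the near shore: the grip-bot, the lift-bot, the pack-bot, the scan-bot, the sort-bot | the far shore: the haul-bot, the weld-bot]
2. Ferryman goes back to the near shore alone.  [the near shore: the grip-bot, the lift-bot, the pack-bot, the scan-bot, the sort-bot | the far shore: the haul-bot, the weld-bot]
3. Ferryman goes to the far shore with the lift-bot.  [the near shore: the grip-bot, the pack-bot, the scan-bot, the sort-bot | the far shore: the haul-bot, the lift-bot, the weld-bot]
4. Ferryman goes back to the near shore with the haul-bot.  [the near shore: the grip-bot, the haul-bot, the pack-bot, the scan-bot, the sort-bot | the far shore: the lift-bot, the weld-bot]
5. Ferryman goes to the far shore with the pack-bot and the scan-bot.  [the near shore: the grip-bot, the haul-bot, the sort-bot | the far shore: the lift-bot, the pack-bot, the scan-bot, the weld-bot]
6. Ferryman goes back to the near shore with the weld-bot.  [the near shore: the grip-bot, the haul-bot, the sort-bot, the weld-bot | the far shore: the lift-bot, the pack-bot, the scan-bot]
7. Ferryman goes to the far shore with the grip-bot and the sort-bot.  [the near shore: the haul-bot, the weld-bot | the far shore: the grip-bot, the lift-bot, the pack-bot, the scan-bot, the sort-bot]
8. Ferryman goes back to the near shore alone.  [the near shore: the haul-bot, the weld-bot | the far shore: the grip-bot, the lift-bot, the pack-bot, the scan-bot, the sort-bot]
9. Ferryman goes to the far shore with the haul-bot and the weld-bot.  [the near shore: — | the far shore: the grip-bot, the haul-bot, the lift-bot, the pack-bot, the scan-bot, the sort-bot, the weld-bot]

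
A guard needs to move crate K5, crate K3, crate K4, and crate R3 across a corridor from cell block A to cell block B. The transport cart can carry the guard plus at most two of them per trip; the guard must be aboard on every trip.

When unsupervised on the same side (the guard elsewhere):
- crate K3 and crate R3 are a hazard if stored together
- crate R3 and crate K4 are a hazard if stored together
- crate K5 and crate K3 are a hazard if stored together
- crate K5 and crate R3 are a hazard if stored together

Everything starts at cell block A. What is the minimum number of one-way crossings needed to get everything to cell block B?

Counting alone: the guard can take at most 2 across per trip to cell block B, so moving all 4 needs at least 2 loaded trips out, with a return between consecutive ones — at least 3 crossings.
The safety rule pushes this higher. Following every safe sequence of crossings, the most of the 4 that can be at cell block B as the transport cart arrives there on crossing 3 is 3 — never all 4.
So no plan with fewer than 5 crossings exists, and this one achieves 5:
1. Guard goes to cell block B with crate K5 and crate R3.
2. Guard goes back to cell block A with crate K5.
3. Guard goes to cell block B with crate K4 and crate K5.
4. Guard goes back to cell block A with crate R3.
5. Guard goes to cell block B with crate K3 and crate R3.

5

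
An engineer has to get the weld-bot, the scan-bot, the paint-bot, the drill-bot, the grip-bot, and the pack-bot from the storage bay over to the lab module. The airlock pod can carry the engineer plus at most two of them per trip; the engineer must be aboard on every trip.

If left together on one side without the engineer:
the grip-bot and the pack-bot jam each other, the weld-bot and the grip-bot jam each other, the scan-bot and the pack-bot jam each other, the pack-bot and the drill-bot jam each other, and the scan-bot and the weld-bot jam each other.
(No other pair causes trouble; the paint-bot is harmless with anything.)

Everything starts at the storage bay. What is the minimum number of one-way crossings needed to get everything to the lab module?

Counting alone: the engineer can take at most 2 across per trip to the lab module, so moving all 6 needs at least 3 loaded trips out, with a return between consecutive ones — at least 5 crossings.
The safety rule pushes this higher. Following every safe sequence of crossings, the most of the 6 that can be at the lab module as the airlock pod arrives there on crossing 5 is 5 — never all 6.
So no plan with fewer than 7 crossings exists, and this one achieves 7:
1. Engineer goes to the lab module with the pack-bot and the weld-bot.
2. Engineer goes back to the storage bay alone.
3. Engineer goes to the lab module with the paint-bot and the scan-bot.
4. Engineer goes back to the storage bay with the pack-bot and the weld-bot.
5. Engineer goes to the lab module with the drill-bot and the grip-bot.
6. Engineer goes back to the storage bay alone.
7. Engineer goes to the lab module with the pack-bot and the weld-bot.

7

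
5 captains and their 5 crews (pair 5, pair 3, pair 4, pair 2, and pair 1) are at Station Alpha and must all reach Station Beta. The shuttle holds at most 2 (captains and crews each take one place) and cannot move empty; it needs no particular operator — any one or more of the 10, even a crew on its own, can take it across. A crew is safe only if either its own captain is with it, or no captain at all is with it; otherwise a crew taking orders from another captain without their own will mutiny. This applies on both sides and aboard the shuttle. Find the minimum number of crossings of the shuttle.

Following every safe sequence of crossings from the start, the most of the 10 that can be at Station Beta as the shuttle arrives there on crossings 1, 3, 5, 7 is 2, 3, 4, 5 respectively; the best ever achieved is 5 of 10.
From crossing 9 on, no configuration arises that was not already reachable earlier: only 82 distinct safe configurations (who is on which side, and where the shuttle is) can ever be reached, none of them has everyone across, and every continuation just revisits them. So no valid plan exists.

impossible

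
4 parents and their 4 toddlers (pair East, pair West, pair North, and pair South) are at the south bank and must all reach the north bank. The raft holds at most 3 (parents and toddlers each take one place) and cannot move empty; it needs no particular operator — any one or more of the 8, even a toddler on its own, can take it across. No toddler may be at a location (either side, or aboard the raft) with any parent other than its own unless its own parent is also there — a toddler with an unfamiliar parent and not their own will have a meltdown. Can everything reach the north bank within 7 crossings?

Counting alone: each trip to the north bank takes at most 3 across and each return brings at least 1 back, so after t trips out (and t−1 returns) at most 3t − (t−1) of the 8 are across; that first reaches 8 at t = 4, so at least 7 crossings are needed.
The safety rule pushes this higher. Following every safe sequence of crossings, the most of the 8 that can be at the north bank as the raft arrives there on crossing 7 is 7 — never all 8.
So the move cannot be finished within 7 crossings. (The shortest complete plan takes 9:)
1. parent East and toddler East cross → the north bank.
2. parent East crosses ← the south bank.
3. parent East, parent West, and toddler West cross → the north bank.
4. parent East and toddler East cross ← the south bank.
5. parent East, parent North, and parent South cross → the north bank.
6. toddler West crosses ← the south bank.
7. toddler East and toddler West cross → the north bank.
8. toddler East crosses ← the south bank.
9. toddler East, toddler North, and toddler South cross → the north bank.

No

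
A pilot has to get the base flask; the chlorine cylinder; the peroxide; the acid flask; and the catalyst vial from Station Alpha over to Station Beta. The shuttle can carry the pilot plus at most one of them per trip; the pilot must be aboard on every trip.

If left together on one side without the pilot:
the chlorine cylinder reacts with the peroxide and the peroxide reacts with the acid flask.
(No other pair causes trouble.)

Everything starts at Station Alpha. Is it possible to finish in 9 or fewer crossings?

Counting alone: the pilot can take at most 1 across per trip to Station Beta, so moving all 5 needs at least 5 loaded trips out, with a return between consecutive ones — at least 9 crossings.
The safety rule pushes this higher. Following every safe sequence of crossings, the most of the 5 that can be at Station Beta as the shuttle arrives there on crossing 9 is 4 — never all 5.
So the move cannot be finished within 9 crossings. (The shortest complete plan takes 11:)
1. Pilot goes to Station Beta with the peroxide.  [Station Alpha: the acid flask, the base flask, the catalyst vial, the chlorine cylinder | Station Beta: the peroxide]
2. Pilot goes back to Station Alpha alone.  [Station Alpha: the acid flask, the base flask, the catalyst vial, the chlorine cylinder | Station Beta: the peroxide]
3. Pilot goes to Station Beta with the base flask.  [Station Alpha: the acid flask, the catalyst vial, the chlorine cylinder | Station Beta: the base flask, the peroxide]
4. Pilot goes back to Station Alpha alone.  [Station Alpha: the acid flask, the catalyst vial, the chlorine cylinder | Station Beta: the base flask, the peroxide]
5. Pilot goes to Station Beta with the chlorine cylinder.  [Station Alpha: the acid flask, the catalyst vial | Station Beta: the base flask, the chlorine cylinder, the peroxide]
6. Pilot goes back to Station Alpha with the peroxide.  [Station Alpha: the acid flask, the catalyst vial, the peroxide | Station Beta: the base flask, the chlorine cylinder]
7. Pilot goes to Station Beta with the acid flask.  [Station Alpha: the catalyst vial, the peroxide | Station Beta: the acid flask, the base flask, the chlorine cylinder]
8. Pilot goes back to Station Alpha alone.  [Station Alpha: the catalyst vial, the peroxide | Station Beta: the acid flask, the base flask, the chlorine cylinder]
9. Pilot goes to Station Beta with the catalyst vial.  [Station Alpha: the peroxide | Station Beta: the acid flask, the base flask, the catalyst vial, the chlorine cylinder]
10. Pilot goes back to Station Alpha alone.  [Station Alpha: the peroxide | Station Beta: the acid flask, the base flask, the catalyst vial, the chlorine cylinder]
11. Pilot goes to Station Beta with the peroxide.  [Station Alpha: — | Station Beta: the acid flask, the base flask, the catalyst vial, the chlorine cylinder, the peroxide]

No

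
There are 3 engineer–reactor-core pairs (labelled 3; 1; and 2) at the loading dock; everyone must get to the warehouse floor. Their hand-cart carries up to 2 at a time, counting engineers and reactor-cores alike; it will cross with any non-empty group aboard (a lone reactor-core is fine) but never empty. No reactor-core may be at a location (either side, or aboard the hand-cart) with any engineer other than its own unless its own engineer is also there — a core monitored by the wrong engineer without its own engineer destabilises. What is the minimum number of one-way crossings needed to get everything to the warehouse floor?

Counting alone: each trip to the warehouse floor takes at most 2 across and each return brings at least 1 back, so after t trips out (and t−1 returns) at most 2t − (t−1) of the 6 are across; that first reaches 6 at t = 5, so at least 9 crossings are needed.
The safety rule pushes this higher. Following every safe sequence of crossings, the most of the 6 that can be at the warehouse floor as the hand-cart arrives there on crossing 9 is 5 — never all 6.
So no plan with fewer than 11 crossings exists, and this one achieves 11:
1. engineer 3 and reactor-core 3 cross → the warehouse floor.
2. engineer 3 crosses ← the loading dock.
3. reactor-core 1 and reactor-core 2 cross → the warehouse floor.
4. reactor-core 3 crosses ← the loading dock.
5. engineer 1 and engineer 2 cross → the warehouse floor.
6. engineer 1 and reactor-core 1 cross ← the loading dock.
7. engineer 1 and engineer 3 cross → the warehouse floor.
8. reactor-core 2 crosses ← the loading dock.
9. reactor-core 1 and reactor-core 3 cross → the warehouse floor.
10. engineer 2 crosses ← the loading dock.
11. engineer 2 and reactor-core 2 cross → the warehouse floor.

11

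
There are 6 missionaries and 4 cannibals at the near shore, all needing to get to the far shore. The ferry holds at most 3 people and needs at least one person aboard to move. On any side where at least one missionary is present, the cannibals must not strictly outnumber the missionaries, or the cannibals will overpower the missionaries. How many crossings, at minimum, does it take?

9

Counting alone: each trip to the far shore takes at most 3 across and each return brings at least 1 back, so after t trips out (and t−1 returns) at most 3t − (t−1) of the 10 are across; that first reaches 10 at t = 5, so at least 9 crossings are needed.
The plan below uses exactly 9 crossings, so it is optimal:
1. 2 cannibals → the far shore.  (the near shore: 6M 2C; the far shore: 0M 2C)
2. 1 cannibal ← the near shore.  (the near shore: 6M 3C; the far shore: 0M 1C)
3. 3 cannibals → the far shore.  (the near shore: 6M 0C; the far shore: 0M 4C)
4. 1 cannibal ← the near shore.  (the near shore: 6M 1C; the far shore: 0M 3C)
5. 3 missionaries → the far shore.  (the near shore: 3M 1C; the far shore: 3M 3C)
6. 1 cannibal ← the near shore.  (the near shore: 3M 2C; the far shore: 3M 2C)
7. 1 missionary and 2 cannibals → the far shore.  (the near shore: 2M 0C; the far shore: 4M 4C)
8. 1 cannibal ← the near shore.  (the near shore: 2M 1C; the far shore: 4M 3C)
9. 2 missionaries and 1 cannibal → the far shore.  (the near shore: 0M 0C; the far shore: 6M 4C)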